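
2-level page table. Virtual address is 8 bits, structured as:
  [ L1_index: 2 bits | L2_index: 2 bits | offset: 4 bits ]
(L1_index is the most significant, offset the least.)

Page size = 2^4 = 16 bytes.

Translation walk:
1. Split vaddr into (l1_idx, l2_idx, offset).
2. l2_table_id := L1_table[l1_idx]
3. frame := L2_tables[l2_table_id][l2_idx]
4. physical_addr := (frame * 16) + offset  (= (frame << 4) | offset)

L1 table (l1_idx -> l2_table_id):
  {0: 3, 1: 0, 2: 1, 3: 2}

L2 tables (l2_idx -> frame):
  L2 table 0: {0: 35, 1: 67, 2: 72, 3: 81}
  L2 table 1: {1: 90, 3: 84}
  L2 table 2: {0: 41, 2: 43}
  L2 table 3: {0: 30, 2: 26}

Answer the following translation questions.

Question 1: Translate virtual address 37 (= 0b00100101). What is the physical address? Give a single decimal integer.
Answer: 421

Derivation:
vaddr = 37 = 0b00100101
Split: l1_idx=0, l2_idx=2, offset=5
L1[0] = 3
L2[3][2] = 26
paddr = 26 * 16 + 5 = 421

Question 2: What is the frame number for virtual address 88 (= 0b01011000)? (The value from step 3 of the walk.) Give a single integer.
Answer: 67

Derivation:
vaddr = 88: l1_idx=1, l2_idx=1
L1[1] = 0; L2[0][1] = 67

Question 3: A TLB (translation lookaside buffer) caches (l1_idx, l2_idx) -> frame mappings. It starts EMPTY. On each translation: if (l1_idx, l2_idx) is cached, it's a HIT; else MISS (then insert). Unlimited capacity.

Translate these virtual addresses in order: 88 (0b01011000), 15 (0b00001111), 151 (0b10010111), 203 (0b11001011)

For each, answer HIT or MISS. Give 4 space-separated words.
vaddr=88: (1,1) not in TLB -> MISS, insert
vaddr=15: (0,0) not in TLB -> MISS, insert
vaddr=151: (2,1) not in TLB -> MISS, insert
vaddr=203: (3,0) not in TLB -> MISS, insert

Answer: MISS MISS MISS MISS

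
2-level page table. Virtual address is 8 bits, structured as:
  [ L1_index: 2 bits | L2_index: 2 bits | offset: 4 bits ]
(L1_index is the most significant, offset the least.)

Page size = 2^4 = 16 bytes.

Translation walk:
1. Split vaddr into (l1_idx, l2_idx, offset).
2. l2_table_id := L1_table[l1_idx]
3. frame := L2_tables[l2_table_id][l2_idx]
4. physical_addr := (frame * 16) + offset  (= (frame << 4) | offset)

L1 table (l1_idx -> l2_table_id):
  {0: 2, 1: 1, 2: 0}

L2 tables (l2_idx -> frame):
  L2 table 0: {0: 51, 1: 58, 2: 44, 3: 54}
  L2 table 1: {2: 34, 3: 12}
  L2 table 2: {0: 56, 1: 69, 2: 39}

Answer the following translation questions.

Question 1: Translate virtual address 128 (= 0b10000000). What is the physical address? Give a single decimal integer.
vaddr = 128 = 0b10000000
Split: l1_idx=2, l2_idx=0, offset=0
L1[2] = 0
L2[0][0] = 51
paddr = 51 * 16 + 0 = 816

Answer: 816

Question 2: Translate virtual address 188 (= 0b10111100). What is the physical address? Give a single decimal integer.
vaddr = 188 = 0b10111100
Split: l1_idx=2, l2_idx=3, offset=12
L1[2] = 0
L2[0][3] = 54
paddr = 54 * 16 + 12 = 876

Answer: 876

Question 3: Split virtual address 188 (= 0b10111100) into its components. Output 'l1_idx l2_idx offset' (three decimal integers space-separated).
Answer: 2 3 12

Derivation:
vaddr = 188 = 0b10111100
  top 2 bits -> l1_idx = 2
  next 2 bits -> l2_idx = 3
  bottom 4 bits -> offset = 12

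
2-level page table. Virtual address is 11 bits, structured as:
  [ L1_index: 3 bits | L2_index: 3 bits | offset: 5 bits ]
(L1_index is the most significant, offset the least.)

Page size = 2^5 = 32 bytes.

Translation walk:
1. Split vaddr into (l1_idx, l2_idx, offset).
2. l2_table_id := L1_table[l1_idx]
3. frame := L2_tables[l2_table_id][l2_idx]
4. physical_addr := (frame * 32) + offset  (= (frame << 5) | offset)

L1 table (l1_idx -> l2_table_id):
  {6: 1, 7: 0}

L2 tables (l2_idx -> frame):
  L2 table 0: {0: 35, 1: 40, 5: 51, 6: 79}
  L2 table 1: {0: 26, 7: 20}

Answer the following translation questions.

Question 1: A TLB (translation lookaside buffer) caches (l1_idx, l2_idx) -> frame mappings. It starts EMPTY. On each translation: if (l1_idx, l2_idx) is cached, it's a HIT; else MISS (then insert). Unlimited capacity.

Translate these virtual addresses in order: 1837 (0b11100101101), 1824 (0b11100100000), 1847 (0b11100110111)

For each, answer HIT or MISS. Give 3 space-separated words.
vaddr=1837: (7,1) not in TLB -> MISS, insert
vaddr=1824: (7,1) in TLB -> HIT
vaddr=1847: (7,1) in TLB -> HIT

Answer: MISS HIT HIT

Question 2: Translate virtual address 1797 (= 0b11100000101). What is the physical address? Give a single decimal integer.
Answer: 1125

Derivation:
vaddr = 1797 = 0b11100000101
Split: l1_idx=7, l2_idx=0, offset=5
L1[7] = 0
L2[0][0] = 35
paddr = 35 * 32 + 5 = 1125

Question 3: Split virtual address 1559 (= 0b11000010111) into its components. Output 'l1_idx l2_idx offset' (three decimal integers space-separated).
Answer: 6 0 23

Derivation:
vaddr = 1559 = 0b11000010111
  top 3 bits -> l1_idx = 6
  next 3 bits -> l2_idx = 0
  bottom 5 bits -> offset = 23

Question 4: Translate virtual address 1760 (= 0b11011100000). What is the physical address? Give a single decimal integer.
Answer: 640

Derivation:
vaddr = 1760 = 0b11011100000
Split: l1_idx=6, l2_idx=7, offset=0
L1[6] = 1
L2[1][7] = 20
paddr = 20 * 32 + 0 = 640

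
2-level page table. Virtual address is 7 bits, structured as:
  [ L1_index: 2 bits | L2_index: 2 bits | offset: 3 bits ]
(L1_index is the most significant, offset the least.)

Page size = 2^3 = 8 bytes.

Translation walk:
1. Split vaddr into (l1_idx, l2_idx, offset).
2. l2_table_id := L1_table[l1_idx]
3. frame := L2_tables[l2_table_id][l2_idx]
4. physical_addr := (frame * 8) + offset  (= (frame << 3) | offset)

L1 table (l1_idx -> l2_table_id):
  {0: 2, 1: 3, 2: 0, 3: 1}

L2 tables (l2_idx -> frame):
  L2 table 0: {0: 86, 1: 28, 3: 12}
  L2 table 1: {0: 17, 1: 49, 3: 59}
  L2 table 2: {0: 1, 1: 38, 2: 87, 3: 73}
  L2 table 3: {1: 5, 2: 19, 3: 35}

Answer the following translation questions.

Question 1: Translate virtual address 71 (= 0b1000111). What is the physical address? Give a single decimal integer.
vaddr = 71 = 0b1000111
Split: l1_idx=2, l2_idx=0, offset=7
L1[2] = 0
L2[0][0] = 86
paddr = 86 * 8 + 7 = 695

Answer: 695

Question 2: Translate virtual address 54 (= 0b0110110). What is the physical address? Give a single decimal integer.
Answer: 158

Derivation:
vaddr = 54 = 0b0110110
Split: l1_idx=1, l2_idx=2, offset=6
L1[1] = 3
L2[3][2] = 19
paddr = 19 * 8 + 6 = 158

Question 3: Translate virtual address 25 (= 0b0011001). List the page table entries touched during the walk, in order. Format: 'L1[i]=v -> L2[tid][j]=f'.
Answer: L1[0]=2 -> L2[2][3]=73

Derivation:
vaddr = 25 = 0b0011001
Split: l1_idx=0, l2_idx=3, offset=1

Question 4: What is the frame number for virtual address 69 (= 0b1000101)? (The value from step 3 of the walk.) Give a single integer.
vaddr = 69: l1_idx=2, l2_idx=0
L1[2] = 0; L2[0][0] = 86

Answer: 86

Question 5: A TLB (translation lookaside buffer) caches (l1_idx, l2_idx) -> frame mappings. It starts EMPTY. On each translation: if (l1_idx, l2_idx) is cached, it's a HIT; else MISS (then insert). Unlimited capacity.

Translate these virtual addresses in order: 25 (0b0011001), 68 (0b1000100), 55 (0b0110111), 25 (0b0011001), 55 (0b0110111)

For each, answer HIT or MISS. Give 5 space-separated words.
vaddr=25: (0,3) not in TLB -> MISS, insert
vaddr=68: (2,0) not in TLB -> MISS, insert
vaddr=55: (1,2) not in TLB -> MISS, insert
vaddr=25: (0,3) in TLB -> HIT
vaddr=55: (1,2) in TLB -> HIT

Answer: MISS MISS MISS HIT HIT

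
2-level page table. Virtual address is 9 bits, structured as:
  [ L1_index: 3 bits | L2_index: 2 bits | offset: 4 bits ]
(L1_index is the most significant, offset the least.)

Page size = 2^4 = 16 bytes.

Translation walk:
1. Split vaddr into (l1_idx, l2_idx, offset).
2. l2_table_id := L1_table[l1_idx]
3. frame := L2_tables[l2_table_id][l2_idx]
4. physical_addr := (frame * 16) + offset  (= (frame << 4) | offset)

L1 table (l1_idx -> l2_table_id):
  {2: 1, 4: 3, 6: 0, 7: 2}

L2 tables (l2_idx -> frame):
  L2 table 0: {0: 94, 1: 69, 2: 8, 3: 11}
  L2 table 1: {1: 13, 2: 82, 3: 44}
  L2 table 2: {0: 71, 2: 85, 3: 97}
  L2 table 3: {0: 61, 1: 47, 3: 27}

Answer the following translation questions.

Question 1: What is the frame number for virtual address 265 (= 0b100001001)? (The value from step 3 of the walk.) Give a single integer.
Answer: 61

Derivation:
vaddr = 265: l1_idx=4, l2_idx=0
L1[4] = 3; L2[3][0] = 61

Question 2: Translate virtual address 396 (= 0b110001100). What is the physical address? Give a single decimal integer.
Answer: 1516

Derivation:
vaddr = 396 = 0b110001100
Split: l1_idx=6, l2_idx=0, offset=12
L1[6] = 0
L2[0][0] = 94
paddr = 94 * 16 + 12 = 1516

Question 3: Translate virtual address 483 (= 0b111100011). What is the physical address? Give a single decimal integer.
vaddr = 483 = 0b111100011
Split: l1_idx=7, l2_idx=2, offset=3
L1[7] = 2
L2[2][2] = 85
paddr = 85 * 16 + 3 = 1363

Answer: 1363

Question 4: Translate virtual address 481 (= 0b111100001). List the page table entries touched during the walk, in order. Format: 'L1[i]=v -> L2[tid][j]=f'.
Answer: L1[7]=2 -> L2[2][2]=85

Derivation:
vaddr = 481 = 0b111100001
Split: l1_idx=7, l2_idx=2, offset=1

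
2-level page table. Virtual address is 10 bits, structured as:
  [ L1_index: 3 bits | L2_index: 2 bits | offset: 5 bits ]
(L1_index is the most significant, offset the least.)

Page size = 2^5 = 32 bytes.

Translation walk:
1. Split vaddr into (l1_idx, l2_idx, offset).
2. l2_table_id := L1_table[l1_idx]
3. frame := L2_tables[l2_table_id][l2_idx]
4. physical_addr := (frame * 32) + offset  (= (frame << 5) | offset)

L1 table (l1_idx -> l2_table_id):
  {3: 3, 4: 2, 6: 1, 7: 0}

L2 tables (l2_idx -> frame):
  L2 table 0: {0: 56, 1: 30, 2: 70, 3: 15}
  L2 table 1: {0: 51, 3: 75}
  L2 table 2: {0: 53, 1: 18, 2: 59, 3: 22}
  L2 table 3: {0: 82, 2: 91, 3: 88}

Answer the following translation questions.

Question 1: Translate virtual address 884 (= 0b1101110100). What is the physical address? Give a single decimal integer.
Answer: 2420

Derivation:
vaddr = 884 = 0b1101110100
Split: l1_idx=6, l2_idx=3, offset=20
L1[6] = 1
L2[1][3] = 75
paddr = 75 * 32 + 20 = 2420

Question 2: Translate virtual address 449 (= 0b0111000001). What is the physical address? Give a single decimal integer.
Answer: 2913

Derivation:
vaddr = 449 = 0b0111000001
Split: l1_idx=3, l2_idx=2, offset=1
L1[3] = 3
L2[3][2] = 91
paddr = 91 * 32 + 1 = 2913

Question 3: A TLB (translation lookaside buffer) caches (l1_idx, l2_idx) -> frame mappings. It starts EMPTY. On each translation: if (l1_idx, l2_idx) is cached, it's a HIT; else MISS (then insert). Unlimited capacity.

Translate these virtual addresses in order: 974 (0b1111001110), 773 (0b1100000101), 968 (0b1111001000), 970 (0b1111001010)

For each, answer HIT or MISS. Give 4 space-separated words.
Answer: MISS MISS HIT HIT

Derivation:
vaddr=974: (7,2) not in TLB -> MISS, insert
vaddr=773: (6,0) not in TLB -> MISS, insert
vaddr=968: (7,2) in TLB -> HIT
vaddr=970: (7,2) in TLB -> HIT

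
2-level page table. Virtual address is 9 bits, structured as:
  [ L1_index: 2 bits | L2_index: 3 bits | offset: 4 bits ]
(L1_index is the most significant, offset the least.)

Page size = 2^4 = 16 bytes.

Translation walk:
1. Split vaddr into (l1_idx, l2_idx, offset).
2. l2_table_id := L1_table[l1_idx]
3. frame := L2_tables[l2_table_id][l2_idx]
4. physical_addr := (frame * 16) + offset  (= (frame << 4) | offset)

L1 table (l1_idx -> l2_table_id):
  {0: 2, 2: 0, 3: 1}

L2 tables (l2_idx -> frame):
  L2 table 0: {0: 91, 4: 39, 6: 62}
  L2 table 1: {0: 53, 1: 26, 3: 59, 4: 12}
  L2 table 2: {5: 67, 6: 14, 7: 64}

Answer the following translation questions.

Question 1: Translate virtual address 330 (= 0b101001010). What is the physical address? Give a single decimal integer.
vaddr = 330 = 0b101001010
Split: l1_idx=2, l2_idx=4, offset=10
L1[2] = 0
L2[0][4] = 39
paddr = 39 * 16 + 10 = 634

Answer: 634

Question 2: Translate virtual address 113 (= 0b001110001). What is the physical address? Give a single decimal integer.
Answer: 1025

Derivation:
vaddr = 113 = 0b001110001
Split: l1_idx=0, l2_idx=7, offset=1
L1[0] = 2
L2[2][7] = 64
paddr = 64 * 16 + 1 = 1025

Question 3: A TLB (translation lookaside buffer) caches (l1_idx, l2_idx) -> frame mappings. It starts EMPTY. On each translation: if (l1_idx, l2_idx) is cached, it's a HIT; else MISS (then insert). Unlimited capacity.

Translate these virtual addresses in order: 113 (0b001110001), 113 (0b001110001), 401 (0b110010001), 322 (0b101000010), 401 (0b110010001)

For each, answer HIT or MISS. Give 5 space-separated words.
vaddr=113: (0,7) not in TLB -> MISS, insert
vaddr=113: (0,7) in TLB -> HIT
vaddr=401: (3,1) not in TLB -> MISS, insert
vaddr=322: (2,4) not in TLB -> MISS, insert
vaddr=401: (3,1) in TLB -> HIT

Answer: MISS HIT MISS MISS HIT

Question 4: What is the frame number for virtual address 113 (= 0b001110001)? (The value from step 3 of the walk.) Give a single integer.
vaddr = 113: l1_idx=0, l2_idx=7
L1[0] = 2; L2[2][7] = 64

Answer: 64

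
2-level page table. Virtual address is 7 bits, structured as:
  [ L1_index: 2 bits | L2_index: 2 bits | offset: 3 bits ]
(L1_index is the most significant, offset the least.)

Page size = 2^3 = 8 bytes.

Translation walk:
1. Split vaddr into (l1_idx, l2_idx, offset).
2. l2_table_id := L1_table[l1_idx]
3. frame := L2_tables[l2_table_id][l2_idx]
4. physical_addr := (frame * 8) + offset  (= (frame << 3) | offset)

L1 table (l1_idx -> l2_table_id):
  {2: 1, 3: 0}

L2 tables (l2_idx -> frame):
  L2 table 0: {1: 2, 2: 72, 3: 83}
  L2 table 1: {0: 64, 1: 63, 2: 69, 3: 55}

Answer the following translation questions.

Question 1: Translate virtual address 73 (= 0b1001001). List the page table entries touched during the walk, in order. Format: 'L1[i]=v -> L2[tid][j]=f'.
Answer: L1[2]=1 -> L2[1][1]=63

Derivation:
vaddr = 73 = 0b1001001
Split: l1_idx=2, l2_idx=1, offset=1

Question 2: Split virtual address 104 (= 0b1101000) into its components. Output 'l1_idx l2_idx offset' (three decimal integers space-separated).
vaddr = 104 = 0b1101000
  top 2 bits -> l1_idx = 3
  next 2 bits -> l2_idx = 1
  bottom 3 bits -> offset = 0

Answer: 3 1 0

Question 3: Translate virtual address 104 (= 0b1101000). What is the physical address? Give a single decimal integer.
vaddr = 104 = 0b1101000
Split: l1_idx=3, l2_idx=1, offset=0
L1[3] = 0
L2[0][1] = 2
paddr = 2 * 8 + 0 = 16

Answer: 16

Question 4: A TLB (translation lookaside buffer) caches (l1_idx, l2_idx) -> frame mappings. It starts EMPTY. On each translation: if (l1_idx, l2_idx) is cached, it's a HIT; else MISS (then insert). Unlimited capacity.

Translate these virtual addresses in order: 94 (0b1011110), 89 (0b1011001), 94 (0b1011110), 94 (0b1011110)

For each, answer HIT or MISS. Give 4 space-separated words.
vaddr=94: (2,3) not in TLB -> MISS, insert
vaddr=89: (2,3) in TLB -> HIT
vaddr=94: (2,3) in TLB -> HIT
vaddr=94: (2,3) in TLB -> HIT

Answer: MISS HIT HIT HIT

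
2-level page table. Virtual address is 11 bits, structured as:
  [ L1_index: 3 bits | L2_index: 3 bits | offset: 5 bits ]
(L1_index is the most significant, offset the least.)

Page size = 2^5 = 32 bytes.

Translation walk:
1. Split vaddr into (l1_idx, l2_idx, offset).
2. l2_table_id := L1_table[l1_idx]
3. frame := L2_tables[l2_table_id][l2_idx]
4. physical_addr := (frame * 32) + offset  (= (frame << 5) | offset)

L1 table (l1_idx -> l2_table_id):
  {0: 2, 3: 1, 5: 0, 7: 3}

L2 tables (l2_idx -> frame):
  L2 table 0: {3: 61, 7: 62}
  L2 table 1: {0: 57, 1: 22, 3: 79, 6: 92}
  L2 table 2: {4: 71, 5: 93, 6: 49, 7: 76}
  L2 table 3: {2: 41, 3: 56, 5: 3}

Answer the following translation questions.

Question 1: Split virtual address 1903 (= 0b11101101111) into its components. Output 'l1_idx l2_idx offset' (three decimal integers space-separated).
vaddr = 1903 = 0b11101101111
  top 3 bits -> l1_idx = 7
  next 3 bits -> l2_idx = 3
  bottom 5 bits -> offset = 15

Answer: 7 3 15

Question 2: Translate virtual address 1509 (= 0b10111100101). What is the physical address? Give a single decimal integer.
vaddr = 1509 = 0b10111100101
Split: l1_idx=5, l2_idx=7, offset=5
L1[5] = 0
L2[0][7] = 62
paddr = 62 * 32 + 5 = 1989

Answer: 1989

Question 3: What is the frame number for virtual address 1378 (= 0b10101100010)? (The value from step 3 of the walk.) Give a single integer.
vaddr = 1378: l1_idx=5, l2_idx=3
L1[5] = 0; L2[0][3] = 61

Answer: 61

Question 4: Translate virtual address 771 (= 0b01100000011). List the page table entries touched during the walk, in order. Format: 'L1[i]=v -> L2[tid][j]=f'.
Answer: L1[3]=1 -> L2[1][0]=57

Derivation:
vaddr = 771 = 0b01100000011
Split: l1_idx=3, l2_idx=0, offset=3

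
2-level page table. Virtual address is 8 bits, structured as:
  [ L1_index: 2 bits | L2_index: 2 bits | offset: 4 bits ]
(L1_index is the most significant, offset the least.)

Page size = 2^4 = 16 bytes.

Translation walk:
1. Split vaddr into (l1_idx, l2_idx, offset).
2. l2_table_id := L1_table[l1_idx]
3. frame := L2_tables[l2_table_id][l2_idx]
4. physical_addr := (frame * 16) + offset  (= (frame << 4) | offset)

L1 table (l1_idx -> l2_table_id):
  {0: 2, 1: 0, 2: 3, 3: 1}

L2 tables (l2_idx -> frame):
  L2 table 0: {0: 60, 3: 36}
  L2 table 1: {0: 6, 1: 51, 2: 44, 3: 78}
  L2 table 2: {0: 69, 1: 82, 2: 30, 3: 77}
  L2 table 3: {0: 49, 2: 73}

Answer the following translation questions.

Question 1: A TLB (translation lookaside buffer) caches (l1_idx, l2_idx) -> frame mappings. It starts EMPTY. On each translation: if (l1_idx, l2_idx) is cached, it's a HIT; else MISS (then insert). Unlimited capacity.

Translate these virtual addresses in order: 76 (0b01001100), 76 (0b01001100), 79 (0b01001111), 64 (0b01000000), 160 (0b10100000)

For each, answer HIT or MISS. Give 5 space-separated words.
Answer: MISS HIT HIT HIT MISS

Derivation:
vaddr=76: (1,0) not in TLB -> MISS, insert
vaddr=76: (1,0) in TLB -> HIT
vaddr=79: (1,0) in TLB -> HIT
vaddr=64: (1,0) in TLB -> HIT
vaddr=160: (2,2) not in TLB -> MISS, insert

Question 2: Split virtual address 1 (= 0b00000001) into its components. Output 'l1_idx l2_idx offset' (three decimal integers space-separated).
vaddr = 1 = 0b00000001
  top 2 bits -> l1_idx = 0
  next 2 bits -> l2_idx = 0
  bottom 4 bits -> offset = 1

Answer: 0 0 1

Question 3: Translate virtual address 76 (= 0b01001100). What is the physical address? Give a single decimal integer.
Answer: 972

Derivation:
vaddr = 76 = 0b01001100
Split: l1_idx=1, l2_idx=0, offset=12
L1[1] = 0
L2[0][0] = 60
paddr = 60 * 16 + 12 = 972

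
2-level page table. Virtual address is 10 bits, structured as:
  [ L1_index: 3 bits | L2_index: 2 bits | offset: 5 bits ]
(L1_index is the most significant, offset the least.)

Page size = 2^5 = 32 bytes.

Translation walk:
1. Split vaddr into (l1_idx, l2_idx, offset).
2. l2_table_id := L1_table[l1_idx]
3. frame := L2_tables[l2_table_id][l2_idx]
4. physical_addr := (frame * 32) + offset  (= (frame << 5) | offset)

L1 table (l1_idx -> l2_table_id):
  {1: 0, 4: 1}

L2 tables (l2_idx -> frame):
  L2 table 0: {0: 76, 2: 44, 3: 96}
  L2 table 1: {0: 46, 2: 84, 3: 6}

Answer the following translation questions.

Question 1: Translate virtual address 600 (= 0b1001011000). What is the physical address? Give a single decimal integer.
Answer: 2712

Derivation:
vaddr = 600 = 0b1001011000
Split: l1_idx=4, l2_idx=2, offset=24
L1[4] = 1
L2[1][2] = 84
paddr = 84 * 32 + 24 = 2712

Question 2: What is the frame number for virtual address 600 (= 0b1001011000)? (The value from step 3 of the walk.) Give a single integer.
Answer: 84

Derivation:
vaddr = 600: l1_idx=4, l2_idx=2
L1[4] = 1; L2[1][2] = 84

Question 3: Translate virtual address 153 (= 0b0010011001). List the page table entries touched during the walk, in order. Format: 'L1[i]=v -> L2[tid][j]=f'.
vaddr = 153 = 0b0010011001
Split: l1_idx=1, l2_idx=0, offset=25

Answer: L1[1]=0 -> L2[0][0]=76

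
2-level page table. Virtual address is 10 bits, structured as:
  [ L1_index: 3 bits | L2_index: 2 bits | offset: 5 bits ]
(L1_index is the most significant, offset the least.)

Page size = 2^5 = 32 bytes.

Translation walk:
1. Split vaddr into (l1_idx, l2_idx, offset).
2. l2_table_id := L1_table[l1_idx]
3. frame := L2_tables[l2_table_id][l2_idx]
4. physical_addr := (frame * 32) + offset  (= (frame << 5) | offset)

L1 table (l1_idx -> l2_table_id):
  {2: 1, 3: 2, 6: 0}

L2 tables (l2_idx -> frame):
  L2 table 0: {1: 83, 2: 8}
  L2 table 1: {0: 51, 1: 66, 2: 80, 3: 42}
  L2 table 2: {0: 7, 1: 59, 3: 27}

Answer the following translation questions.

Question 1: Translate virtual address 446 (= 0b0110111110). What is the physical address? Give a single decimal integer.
Answer: 1918

Derivation:
vaddr = 446 = 0b0110111110
Split: l1_idx=3, l2_idx=1, offset=30
L1[3] = 2
L2[2][1] = 59
paddr = 59 * 32 + 30 = 1918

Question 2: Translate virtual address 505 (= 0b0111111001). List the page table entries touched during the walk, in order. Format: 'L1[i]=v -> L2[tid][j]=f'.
vaddr = 505 = 0b0111111001
Split: l1_idx=3, l2_idx=3, offset=25

Answer: L1[3]=2 -> L2[2][3]=27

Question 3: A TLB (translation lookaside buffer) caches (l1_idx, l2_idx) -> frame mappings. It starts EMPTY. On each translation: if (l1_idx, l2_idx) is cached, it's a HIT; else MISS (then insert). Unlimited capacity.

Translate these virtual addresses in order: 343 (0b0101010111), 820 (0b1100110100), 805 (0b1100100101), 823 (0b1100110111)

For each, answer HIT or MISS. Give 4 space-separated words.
vaddr=343: (2,2) not in TLB -> MISS, insert
vaddr=820: (6,1) not in TLB -> MISS, insert
vaddr=805: (6,1) in TLB -> HIT
vaddr=823: (6,1) in TLB -> HIT

Answer: MISS MISS HIT HIT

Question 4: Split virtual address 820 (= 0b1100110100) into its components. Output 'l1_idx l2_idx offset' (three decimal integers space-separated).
Answer: 6 1 20

Derivation:
vaddr = 820 = 0b1100110100
  top 3 bits -> l1_idx = 6
  next 2 bits -> l2_idx = 1
  bottom 5 bits -> offset = 20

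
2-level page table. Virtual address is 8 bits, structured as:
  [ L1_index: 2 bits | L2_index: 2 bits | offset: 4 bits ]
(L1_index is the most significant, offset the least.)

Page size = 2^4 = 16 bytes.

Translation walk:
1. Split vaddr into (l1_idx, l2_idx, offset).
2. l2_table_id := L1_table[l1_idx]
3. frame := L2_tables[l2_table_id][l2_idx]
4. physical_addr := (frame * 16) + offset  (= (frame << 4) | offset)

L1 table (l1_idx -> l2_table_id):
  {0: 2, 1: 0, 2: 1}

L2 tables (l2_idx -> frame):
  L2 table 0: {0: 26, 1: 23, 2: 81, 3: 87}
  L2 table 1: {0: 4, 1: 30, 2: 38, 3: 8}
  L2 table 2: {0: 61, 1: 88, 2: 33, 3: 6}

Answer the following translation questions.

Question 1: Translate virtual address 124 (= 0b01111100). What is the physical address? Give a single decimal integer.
vaddr = 124 = 0b01111100
Split: l1_idx=1, l2_idx=3, offset=12
L1[1] = 0
L2[0][3] = 87
paddr = 87 * 16 + 12 = 1404

Answer: 1404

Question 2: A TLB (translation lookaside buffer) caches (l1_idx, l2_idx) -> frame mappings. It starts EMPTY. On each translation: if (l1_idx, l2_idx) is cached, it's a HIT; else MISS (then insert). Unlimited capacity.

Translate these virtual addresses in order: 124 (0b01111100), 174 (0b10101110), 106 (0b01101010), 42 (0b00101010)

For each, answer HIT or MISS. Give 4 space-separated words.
Answer: MISS MISS MISS MISS

Derivation:
vaddr=124: (1,3) not in TLB -> MISS, insert
vaddr=174: (2,2) not in TLB -> MISS, insert
vaddr=106: (1,2) not in TLB -> MISS, insert
vaddr=42: (0,2) not in TLB -> MISS, insert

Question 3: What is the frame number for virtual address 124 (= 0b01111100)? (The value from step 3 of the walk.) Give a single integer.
vaddr = 124: l1_idx=1, l2_idx=3
L1[1] = 0; L2[0][3] = 87

Answer: 87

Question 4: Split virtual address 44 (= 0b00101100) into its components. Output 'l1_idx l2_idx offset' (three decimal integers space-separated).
vaddr = 44 = 0b00101100
  top 2 bits -> l1_idx = 0
  next 2 bits -> l2_idx = 2
  bottom 4 bits -> offset = 12

Answer: 0 2 12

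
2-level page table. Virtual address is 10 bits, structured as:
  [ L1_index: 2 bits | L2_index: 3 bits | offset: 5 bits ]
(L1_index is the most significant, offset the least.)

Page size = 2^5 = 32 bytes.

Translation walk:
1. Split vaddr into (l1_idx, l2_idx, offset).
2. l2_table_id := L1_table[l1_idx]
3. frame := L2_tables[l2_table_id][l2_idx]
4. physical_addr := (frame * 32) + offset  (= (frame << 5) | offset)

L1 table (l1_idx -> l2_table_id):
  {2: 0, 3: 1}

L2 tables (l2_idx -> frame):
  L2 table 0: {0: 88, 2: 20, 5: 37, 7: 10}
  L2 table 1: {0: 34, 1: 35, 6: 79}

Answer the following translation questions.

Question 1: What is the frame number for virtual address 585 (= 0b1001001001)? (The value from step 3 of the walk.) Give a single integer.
vaddr = 585: l1_idx=2, l2_idx=2
L1[2] = 0; L2[0][2] = 20

Answer: 20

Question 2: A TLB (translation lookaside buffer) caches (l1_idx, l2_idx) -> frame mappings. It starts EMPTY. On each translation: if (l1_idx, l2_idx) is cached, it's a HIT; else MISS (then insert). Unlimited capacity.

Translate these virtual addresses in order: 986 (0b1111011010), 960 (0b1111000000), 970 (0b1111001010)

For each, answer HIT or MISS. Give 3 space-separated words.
Answer: MISS HIT HIT

Derivation:
vaddr=986: (3,6) not in TLB -> MISS, insert
vaddr=960: (3,6) in TLB -> HIT
vaddr=970: (3,6) in TLB -> HIT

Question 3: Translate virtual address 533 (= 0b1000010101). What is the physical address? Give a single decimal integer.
vaddr = 533 = 0b1000010101
Split: l1_idx=2, l2_idx=0, offset=21
L1[2] = 0
L2[0][0] = 88
paddr = 88 * 32 + 21 = 2837

Answer: 2837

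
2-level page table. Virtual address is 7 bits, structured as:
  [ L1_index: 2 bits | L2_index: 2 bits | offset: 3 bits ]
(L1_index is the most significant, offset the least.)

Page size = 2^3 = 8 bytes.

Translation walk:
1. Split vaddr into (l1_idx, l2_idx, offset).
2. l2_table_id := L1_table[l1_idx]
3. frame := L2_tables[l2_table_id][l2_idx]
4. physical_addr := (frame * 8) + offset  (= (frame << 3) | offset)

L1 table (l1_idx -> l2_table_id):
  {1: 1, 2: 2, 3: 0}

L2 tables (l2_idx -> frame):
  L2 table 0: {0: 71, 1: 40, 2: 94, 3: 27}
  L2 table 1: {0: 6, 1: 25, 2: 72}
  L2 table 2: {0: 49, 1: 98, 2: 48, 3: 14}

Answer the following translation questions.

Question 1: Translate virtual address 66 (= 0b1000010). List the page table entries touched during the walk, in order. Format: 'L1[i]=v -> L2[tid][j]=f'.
vaddr = 66 = 0b1000010
Split: l1_idx=2, l2_idx=0, offset=2

Answer: L1[2]=2 -> L2[2][0]=49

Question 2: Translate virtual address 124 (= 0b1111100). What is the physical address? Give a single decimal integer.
vaddr = 124 = 0b1111100
Split: l1_idx=3, l2_idx=3, offset=4
L1[3] = 0
L2[0][3] = 27
paddr = 27 * 8 + 4 = 220

Answer: 220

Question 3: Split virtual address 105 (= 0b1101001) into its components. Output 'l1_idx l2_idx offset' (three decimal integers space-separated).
vaddr = 105 = 0b1101001
  top 2 bits -> l1_idx = 3
  next 2 bits -> l2_idx = 1
  bottom 3 bits -> offset = 1

Answer: 3 1 1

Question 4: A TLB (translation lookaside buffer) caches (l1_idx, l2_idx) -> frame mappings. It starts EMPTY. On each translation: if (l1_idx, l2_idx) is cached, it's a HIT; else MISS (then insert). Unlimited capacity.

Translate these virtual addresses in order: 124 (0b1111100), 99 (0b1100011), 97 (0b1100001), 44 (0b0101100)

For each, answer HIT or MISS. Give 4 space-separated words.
Answer: MISS MISS HIT MISS

Derivation:
vaddr=124: (3,3) not in TLB -> MISS, insert
vaddr=99: (3,0) not in TLB -> MISS, insert
vaddr=97: (3,0) in TLB -> HIT
vaddr=44: (1,1) not in TLB -> MISS, insert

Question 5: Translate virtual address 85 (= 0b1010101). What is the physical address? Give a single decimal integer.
vaddr = 85 = 0b1010101
Split: l1_idx=2, l2_idx=2, offset=5
L1[2] = 2
L2[2][2] = 48
paddr = 48 * 8 + 5 = 389

Answer: 389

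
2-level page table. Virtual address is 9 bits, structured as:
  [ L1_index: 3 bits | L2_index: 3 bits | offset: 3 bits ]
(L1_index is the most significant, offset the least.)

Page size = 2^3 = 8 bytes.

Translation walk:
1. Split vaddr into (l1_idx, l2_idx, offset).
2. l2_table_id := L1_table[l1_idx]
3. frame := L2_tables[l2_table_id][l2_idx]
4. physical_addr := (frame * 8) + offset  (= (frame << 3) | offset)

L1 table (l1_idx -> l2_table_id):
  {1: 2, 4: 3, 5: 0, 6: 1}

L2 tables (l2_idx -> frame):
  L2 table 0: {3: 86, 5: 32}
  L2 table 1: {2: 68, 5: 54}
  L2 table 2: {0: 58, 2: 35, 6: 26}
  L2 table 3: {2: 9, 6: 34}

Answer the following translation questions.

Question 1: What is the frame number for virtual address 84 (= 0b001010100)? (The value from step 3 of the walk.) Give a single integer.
Answer: 35

Derivation:
vaddr = 84: l1_idx=1, l2_idx=2
L1[1] = 2; L2[2][2] = 35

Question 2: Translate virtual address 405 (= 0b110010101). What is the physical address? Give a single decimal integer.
Answer: 549

Derivation:
vaddr = 405 = 0b110010101
Split: l1_idx=6, l2_idx=2, offset=5
L1[6] = 1
L2[1][2] = 68
paddr = 68 * 8 + 5 = 549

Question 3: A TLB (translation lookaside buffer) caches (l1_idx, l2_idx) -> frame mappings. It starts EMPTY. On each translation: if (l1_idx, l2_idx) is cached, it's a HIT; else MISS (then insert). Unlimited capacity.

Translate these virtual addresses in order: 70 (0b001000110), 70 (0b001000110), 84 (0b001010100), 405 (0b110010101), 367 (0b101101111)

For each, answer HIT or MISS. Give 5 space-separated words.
Answer: MISS HIT MISS MISS MISS

Derivation:
vaddr=70: (1,0) not in TLB -> MISS, insert
vaddr=70: (1,0) in TLB -> HIT
vaddr=84: (1,2) not in TLB -> MISS, insert
vaddr=405: (6,2) not in TLB -> MISS, insert
vaddr=367: (5,5) not in TLB -> MISS, insert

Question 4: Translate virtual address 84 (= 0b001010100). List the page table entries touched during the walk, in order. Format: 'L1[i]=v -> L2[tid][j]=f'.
vaddr = 84 = 0b001010100
Split: l1_idx=1, l2_idx=2, offset=4

Answer: L1[1]=2 -> L2[2][2]=35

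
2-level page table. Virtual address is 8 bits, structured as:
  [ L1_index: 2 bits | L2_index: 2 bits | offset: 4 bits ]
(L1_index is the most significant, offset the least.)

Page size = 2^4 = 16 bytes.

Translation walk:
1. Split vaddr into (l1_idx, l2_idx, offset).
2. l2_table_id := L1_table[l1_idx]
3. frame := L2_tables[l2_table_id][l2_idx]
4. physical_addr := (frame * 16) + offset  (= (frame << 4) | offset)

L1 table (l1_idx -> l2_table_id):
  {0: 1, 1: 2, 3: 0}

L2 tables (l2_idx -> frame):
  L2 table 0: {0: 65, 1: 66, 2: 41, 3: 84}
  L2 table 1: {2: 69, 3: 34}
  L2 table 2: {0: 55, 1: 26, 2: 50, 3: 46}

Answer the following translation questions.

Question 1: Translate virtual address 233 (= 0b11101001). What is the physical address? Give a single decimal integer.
Answer: 665

Derivation:
vaddr = 233 = 0b11101001
Split: l1_idx=3, l2_idx=2, offset=9
L1[3] = 0
L2[0][2] = 41
paddr = 41 * 16 + 9 = 665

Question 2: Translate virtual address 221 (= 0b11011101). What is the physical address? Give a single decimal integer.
vaddr = 221 = 0b11011101
Split: l1_idx=3, l2_idx=1, offset=13
L1[3] = 0
L2[0][1] = 66
paddr = 66 * 16 + 13 = 1069

Answer: 1069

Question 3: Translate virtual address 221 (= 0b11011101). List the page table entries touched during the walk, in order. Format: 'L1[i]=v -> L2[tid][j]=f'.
vaddr = 221 = 0b11011101
Split: l1_idx=3, l2_idx=1, offset=13

Answer: L1[3]=0 -> L2[0][1]=66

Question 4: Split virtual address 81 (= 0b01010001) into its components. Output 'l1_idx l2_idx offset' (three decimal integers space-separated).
vaddr = 81 = 0b01010001
  top 2 bits -> l1_idx = 1
  next 2 bits -> l2_idx = 1
  bottom 4 bits -> offset = 1

Answer: 1 1 1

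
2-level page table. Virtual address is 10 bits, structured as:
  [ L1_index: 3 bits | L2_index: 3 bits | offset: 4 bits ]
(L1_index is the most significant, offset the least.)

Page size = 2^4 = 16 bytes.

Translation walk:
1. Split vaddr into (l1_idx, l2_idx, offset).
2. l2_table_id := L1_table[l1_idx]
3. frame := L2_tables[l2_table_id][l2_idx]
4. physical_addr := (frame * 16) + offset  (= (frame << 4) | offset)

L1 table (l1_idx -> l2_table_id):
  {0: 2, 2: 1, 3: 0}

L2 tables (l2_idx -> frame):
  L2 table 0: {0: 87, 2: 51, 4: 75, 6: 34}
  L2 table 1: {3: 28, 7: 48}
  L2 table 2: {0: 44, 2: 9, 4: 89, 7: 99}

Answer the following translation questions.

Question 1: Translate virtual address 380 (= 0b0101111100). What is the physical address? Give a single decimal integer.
Answer: 780

Derivation:
vaddr = 380 = 0b0101111100
Split: l1_idx=2, l2_idx=7, offset=12
L1[2] = 1
L2[1][7] = 48
paddr = 48 * 16 + 12 = 780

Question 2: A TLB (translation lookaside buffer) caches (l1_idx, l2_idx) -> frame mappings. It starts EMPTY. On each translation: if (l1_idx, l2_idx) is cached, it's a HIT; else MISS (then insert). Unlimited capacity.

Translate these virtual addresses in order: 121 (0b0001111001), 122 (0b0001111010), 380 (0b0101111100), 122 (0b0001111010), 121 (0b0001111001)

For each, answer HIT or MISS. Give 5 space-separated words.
Answer: MISS HIT MISS HIT HIT

Derivation:
vaddr=121: (0,7) not in TLB -> MISS, insert
vaddr=122: (0,7) in TLB -> HIT
vaddr=380: (2,7) not in TLB -> MISS, insert
vaddr=122: (0,7) in TLB -> HIT
vaddr=121: (0,7) in TLB -> HIT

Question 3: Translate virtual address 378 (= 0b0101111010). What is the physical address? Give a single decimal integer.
Answer: 778

Derivation:
vaddr = 378 = 0b0101111010
Split: l1_idx=2, l2_idx=7, offset=10
L1[2] = 1
L2[1][7] = 48
paddr = 48 * 16 + 10 = 778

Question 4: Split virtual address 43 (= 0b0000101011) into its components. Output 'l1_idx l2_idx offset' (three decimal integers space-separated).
vaddr = 43 = 0b0000101011
  top 3 bits -> l1_idx = 0
  next 3 bits -> l2_idx = 2
  bottom 4 bits -> offset = 11

Answer: 0 2 11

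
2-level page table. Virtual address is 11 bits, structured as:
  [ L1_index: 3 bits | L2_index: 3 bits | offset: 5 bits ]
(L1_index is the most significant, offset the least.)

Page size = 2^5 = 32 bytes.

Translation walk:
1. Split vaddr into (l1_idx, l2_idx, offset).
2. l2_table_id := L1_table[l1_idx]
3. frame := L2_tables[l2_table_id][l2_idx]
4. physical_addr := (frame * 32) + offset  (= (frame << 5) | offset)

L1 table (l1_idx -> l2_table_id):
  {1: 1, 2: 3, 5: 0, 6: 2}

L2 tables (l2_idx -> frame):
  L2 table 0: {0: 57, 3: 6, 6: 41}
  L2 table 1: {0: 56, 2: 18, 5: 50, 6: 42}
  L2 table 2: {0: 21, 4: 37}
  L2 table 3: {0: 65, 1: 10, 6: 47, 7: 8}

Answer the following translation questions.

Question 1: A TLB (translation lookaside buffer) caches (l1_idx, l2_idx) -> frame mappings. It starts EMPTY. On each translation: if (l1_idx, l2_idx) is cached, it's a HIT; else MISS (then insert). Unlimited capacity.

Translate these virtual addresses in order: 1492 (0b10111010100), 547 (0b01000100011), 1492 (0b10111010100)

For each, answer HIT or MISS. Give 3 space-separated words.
vaddr=1492: (5,6) not in TLB -> MISS, insert
vaddr=547: (2,1) not in TLB -> MISS, insert
vaddr=1492: (5,6) in TLB -> HIT

Answer: MISS MISS HIT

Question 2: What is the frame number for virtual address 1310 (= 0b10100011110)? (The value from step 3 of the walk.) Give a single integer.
Answer: 57

Derivation:
vaddr = 1310: l1_idx=5, l2_idx=0
L1[5] = 0; L2[0][0] = 57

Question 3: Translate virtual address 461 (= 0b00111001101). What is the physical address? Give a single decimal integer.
vaddr = 461 = 0b00111001101
Split: l1_idx=1, l2_idx=6, offset=13
L1[1] = 1
L2[1][6] = 42
paddr = 42 * 32 + 13 = 1357

Answer: 1357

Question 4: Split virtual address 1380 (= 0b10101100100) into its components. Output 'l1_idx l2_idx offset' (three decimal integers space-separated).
vaddr = 1380 = 0b10101100100
  top 3 bits -> l1_idx = 5
  next 3 bits -> l2_idx = 3
  bottom 5 bits -> offset = 4

Answer: 5 3 4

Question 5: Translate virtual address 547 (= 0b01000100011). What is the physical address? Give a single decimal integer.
Answer: 323

Derivation:
vaddr = 547 = 0b01000100011
Split: l1_idx=2, l2_idx=1, offset=3
L1[2] = 3
L2[3][1] = 10
paddr = 10 * 32 + 3 = 323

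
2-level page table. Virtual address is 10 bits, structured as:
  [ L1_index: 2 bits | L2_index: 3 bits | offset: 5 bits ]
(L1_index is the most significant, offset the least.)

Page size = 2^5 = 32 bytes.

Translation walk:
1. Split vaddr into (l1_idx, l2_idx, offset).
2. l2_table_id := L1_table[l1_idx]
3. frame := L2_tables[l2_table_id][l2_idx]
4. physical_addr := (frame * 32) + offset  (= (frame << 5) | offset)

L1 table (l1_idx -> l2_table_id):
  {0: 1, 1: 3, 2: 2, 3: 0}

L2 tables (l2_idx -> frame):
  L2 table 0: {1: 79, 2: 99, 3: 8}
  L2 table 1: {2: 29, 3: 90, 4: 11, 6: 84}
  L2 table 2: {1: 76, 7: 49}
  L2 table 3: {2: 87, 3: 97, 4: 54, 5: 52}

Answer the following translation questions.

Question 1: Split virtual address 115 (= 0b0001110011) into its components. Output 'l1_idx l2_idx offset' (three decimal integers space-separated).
Answer: 0 3 19

Derivation:
vaddr = 115 = 0b0001110011
  top 2 bits -> l1_idx = 0
  next 3 bits -> l2_idx = 3
  bottom 5 bits -> offset = 19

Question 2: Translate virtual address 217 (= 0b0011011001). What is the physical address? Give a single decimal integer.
vaddr = 217 = 0b0011011001
Split: l1_idx=0, l2_idx=6, offset=25
L1[0] = 1
L2[1][6] = 84
paddr = 84 * 32 + 25 = 2713

Answer: 2713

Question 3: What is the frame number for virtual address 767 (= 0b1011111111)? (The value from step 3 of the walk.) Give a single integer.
Answer: 49

Derivation:
vaddr = 767: l1_idx=2, l2_idx=7
L1[2] = 2; L2[2][7] = 49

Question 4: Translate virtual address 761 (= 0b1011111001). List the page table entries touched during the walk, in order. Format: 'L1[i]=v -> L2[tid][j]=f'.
vaddr = 761 = 0b1011111001
Split: l1_idx=2, l2_idx=7, offset=25

Answer: L1[2]=2 -> L2[2][7]=49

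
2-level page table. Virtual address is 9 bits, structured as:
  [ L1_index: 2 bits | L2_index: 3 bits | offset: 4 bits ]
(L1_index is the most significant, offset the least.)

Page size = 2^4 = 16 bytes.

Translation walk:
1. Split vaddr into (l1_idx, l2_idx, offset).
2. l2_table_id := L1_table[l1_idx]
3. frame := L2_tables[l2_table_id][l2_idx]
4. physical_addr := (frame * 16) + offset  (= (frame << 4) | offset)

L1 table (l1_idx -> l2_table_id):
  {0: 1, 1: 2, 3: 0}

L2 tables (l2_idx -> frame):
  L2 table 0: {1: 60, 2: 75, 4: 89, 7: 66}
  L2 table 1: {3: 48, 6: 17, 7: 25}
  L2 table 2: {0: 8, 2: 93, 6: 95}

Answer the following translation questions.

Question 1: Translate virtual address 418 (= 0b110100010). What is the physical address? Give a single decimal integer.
vaddr = 418 = 0b110100010
Split: l1_idx=3, l2_idx=2, offset=2
L1[3] = 0
L2[0][2] = 75
paddr = 75 * 16 + 2 = 1202

Answer: 1202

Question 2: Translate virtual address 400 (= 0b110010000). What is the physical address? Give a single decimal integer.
Answer: 960

Derivation:
vaddr = 400 = 0b110010000
Split: l1_idx=3, l2_idx=1, offset=0
L1[3] = 0
L2[0][1] = 60
paddr = 60 * 16 + 0 = 960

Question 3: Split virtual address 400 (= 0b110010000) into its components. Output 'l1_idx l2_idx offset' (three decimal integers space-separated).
Answer: 3 1 0

Derivation:
vaddr = 400 = 0b110010000
  top 2 bits -> l1_idx = 3
  next 3 bits -> l2_idx = 1
  bottom 4 bits -> offset = 0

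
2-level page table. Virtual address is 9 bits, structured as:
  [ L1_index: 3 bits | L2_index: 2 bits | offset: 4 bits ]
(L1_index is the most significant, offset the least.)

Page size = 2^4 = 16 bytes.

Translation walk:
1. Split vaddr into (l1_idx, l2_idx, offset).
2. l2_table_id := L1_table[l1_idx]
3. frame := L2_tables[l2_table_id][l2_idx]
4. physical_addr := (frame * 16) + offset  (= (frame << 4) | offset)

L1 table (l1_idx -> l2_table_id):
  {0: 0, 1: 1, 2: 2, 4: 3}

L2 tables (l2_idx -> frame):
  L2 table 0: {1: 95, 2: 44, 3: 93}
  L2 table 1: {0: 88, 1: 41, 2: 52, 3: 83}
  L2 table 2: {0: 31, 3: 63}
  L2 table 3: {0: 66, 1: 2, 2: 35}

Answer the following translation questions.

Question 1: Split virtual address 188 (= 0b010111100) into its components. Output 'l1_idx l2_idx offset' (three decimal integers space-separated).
vaddr = 188 = 0b010111100
  top 3 bits -> l1_idx = 2
  next 2 bits -> l2_idx = 3
  bottom 4 bits -> offset = 12

Answer: 2 3 12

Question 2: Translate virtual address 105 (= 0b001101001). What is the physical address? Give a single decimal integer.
vaddr = 105 = 0b001101001
Split: l1_idx=1, l2_idx=2, offset=9
L1[1] = 1
L2[1][2] = 52
paddr = 52 * 16 + 9 = 841

Answer: 841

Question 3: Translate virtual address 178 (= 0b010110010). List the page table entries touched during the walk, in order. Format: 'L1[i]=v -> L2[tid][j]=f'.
vaddr = 178 = 0b010110010
Split: l1_idx=2, l2_idx=3, offset=2

Answer: L1[2]=2 -> L2[2][3]=63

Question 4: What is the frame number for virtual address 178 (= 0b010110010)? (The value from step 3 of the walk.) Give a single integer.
Answer: 63

Derivation:
vaddr = 178: l1_idx=2, l2_idx=3
L1[2] = 2; L2[2][3] = 63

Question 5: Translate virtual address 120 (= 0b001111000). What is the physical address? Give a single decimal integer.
Answer: 1336

Derivation:
vaddr = 120 = 0b001111000
Split: l1_idx=1, l2_idx=3, offset=8
L1[1] = 1
L2[1][3] = 83
paddr = 83 * 16 + 8 = 1336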